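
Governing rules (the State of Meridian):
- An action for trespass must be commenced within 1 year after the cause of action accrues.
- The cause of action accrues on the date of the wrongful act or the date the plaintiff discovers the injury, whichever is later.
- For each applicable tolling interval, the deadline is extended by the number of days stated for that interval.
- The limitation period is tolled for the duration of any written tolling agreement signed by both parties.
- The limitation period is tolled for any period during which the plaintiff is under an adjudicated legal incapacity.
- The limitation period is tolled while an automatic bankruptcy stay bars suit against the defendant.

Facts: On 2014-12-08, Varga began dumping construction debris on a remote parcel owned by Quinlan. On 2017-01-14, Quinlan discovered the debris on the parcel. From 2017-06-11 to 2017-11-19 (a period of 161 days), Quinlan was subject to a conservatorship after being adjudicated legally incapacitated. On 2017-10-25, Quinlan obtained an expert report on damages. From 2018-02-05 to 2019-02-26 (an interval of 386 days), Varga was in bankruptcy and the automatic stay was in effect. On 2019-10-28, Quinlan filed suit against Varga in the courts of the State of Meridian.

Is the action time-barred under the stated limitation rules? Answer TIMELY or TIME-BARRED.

Taking the later of the act (2014-12-08) and discovery (2017-01-14), the claim accrued on 2017-01-14.
The untolled deadline — 1 year after 2017-01-14 — is 2018-01-14.
The period was tolled for 161 days by the plaintiff's legal incapacity (2017-06-11 to 2017-11-19), pushing the deadline to 2018-06-24.
Because the automatic bankruptcy stay ran from 2018-02-05 to 2019-02-26, the deadline is extended by 386 days to 2019-07-15.
None of the other events listed affects the running of the period under the stated rules.
The 2019-10-28 filing falls after the 2019-07-15 deadline; the claim is time-barred.

TIME-BARRED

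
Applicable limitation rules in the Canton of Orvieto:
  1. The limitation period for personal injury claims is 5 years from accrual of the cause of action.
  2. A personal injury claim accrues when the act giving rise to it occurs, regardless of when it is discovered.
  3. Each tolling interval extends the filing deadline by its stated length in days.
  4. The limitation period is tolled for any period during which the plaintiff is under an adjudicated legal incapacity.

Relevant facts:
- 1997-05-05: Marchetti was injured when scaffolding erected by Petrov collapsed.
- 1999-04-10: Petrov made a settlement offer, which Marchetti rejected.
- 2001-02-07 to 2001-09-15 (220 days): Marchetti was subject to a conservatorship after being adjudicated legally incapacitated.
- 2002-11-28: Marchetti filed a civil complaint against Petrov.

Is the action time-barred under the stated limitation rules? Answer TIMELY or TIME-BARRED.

The limitation period began to run on 1997-05-05.
Adding the 5 years base period to 1997-05-05 gives a deadline of 2002-05-05, before any tolling.
Because the plaintiff's legal incapacity ran from 2001-02-07 to 2001-09-15, the deadline is extended by 220 days to 2002-12-11.
Nothing else in the chronology tolls or restarts the period.
The 2002-11-28 filing precedes the 2002-12-11 deadline; the claim is timely.

TIMELY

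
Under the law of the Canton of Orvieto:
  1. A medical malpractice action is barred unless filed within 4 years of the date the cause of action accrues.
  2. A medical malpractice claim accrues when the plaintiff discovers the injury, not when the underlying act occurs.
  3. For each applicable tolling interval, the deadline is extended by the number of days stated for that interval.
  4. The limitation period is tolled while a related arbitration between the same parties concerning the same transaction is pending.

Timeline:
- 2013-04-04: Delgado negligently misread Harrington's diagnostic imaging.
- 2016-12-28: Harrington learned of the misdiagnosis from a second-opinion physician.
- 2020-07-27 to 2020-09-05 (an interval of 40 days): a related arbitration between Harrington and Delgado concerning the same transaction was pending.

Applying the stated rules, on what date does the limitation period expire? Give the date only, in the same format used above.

2021-02-06

The claim did not accrue until Harrington discovered the injury on 2016-12-28; the 2013-04-04 act date does not start the clock under the stated rule.
The untolled deadline — 4 years after 2016-12-28 — is 2020-12-28.
Because the pending related arbitration ran from 2020-07-27 to 2020-09-05, the deadline is extended by 40 days to 2021-02-06.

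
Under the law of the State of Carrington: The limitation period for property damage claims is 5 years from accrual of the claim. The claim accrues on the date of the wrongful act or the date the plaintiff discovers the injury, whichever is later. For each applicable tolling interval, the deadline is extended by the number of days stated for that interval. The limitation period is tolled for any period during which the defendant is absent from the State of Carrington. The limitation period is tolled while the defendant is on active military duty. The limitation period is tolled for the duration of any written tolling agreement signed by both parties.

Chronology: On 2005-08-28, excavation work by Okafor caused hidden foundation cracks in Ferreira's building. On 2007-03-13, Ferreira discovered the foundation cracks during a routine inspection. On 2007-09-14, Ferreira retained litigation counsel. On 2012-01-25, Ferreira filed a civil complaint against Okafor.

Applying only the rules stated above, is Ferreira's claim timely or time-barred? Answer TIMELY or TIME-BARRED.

Because discovery on 2007-03-13 post-dates the 2005-08-28 act, accrual under the later-of rule falls on 2007-03-13.
Adding the 5 years base period to 2007-03-13 gives a deadline of 2012-03-13, before any tolling.
None of the other events listed affects the running of the period under the stated rules.
Filing on 2012-01-25 beat the 2012-03-13 deadline — the action is timely.

TIMELY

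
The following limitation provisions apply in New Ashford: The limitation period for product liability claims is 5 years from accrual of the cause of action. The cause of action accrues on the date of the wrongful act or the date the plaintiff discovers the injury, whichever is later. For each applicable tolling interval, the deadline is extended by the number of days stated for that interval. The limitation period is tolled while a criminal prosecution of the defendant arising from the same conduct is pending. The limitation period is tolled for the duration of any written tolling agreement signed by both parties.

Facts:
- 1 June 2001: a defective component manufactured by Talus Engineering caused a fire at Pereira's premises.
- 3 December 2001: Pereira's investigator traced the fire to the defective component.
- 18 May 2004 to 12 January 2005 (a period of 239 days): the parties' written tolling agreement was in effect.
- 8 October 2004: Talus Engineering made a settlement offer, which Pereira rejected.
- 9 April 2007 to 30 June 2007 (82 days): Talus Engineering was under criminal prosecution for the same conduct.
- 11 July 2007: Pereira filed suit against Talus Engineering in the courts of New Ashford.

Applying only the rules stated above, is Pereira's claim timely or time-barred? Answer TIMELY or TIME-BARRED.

TIMELY

The claim accrued on 3 December 2001 — the later of the 1 June 2001 act and the 3 December 2001 discovery.
Adding the 5 years base period to 3 December 2001 gives a deadline of 3 December 2006, before any tolling.
The period was tolled for 239 days by the written tolling agreement (18 May 2004 to 12 January 2005), pushing the deadline to 30 July 2007.
The pending criminal prosecution from 9 April 2007 to 30 June 2007 tolled the period for 82 days, extending the deadline to 20 October 2007.
None of the other events listed affects the running of the period under the stated rules.
The 11 July 2007 filing precedes the 20 October 2007 deadline; the claim is timely.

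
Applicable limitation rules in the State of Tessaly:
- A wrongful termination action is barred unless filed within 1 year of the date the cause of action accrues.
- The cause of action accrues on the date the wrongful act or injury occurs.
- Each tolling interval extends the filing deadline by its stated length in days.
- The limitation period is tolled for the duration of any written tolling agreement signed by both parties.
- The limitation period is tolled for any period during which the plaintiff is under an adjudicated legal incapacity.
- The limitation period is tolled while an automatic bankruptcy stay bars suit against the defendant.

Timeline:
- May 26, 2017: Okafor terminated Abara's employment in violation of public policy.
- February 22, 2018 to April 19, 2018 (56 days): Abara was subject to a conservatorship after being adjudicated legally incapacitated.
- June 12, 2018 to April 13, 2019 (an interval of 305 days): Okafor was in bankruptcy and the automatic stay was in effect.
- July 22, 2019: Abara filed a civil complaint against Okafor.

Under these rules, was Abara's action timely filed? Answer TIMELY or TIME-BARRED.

TIME-BARRED

The cause of action accrued on May 26, 2017, the date of the act.
The untolled deadline — 1 year after May 26, 2017 — is May 26, 2018.
The plaintiff's legal incapacity from February 22, 2018 to April 19, 2018 tolled the period for 56 days, extending the deadline to July 21, 2018.
The automatic bankruptcy stay from June 12, 2018 to April 13, 2019 tolled the period for 305 days, extending the deadline to May 22, 2019.
Abara filed on July 22, 2019, after the May 22, 2019 deadline, so the action is time-barred.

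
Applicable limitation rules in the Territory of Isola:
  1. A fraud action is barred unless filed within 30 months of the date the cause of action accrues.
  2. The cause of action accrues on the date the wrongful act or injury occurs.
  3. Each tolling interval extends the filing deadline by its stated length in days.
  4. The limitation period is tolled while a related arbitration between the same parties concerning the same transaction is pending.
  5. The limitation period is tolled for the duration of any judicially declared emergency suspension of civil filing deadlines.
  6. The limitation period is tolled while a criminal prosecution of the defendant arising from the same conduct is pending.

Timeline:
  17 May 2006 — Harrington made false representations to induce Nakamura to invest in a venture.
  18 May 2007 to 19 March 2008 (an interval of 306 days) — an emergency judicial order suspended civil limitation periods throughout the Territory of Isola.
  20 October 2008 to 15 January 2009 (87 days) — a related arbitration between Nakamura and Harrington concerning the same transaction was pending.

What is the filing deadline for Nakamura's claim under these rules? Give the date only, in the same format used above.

The claim accrued on 17 May 2006, when the wrongful act occurred.
The untolled deadline — 30 months after 17 May 2006 — is 17 November 2008.
The emergency suspension of filing deadlines from 18 May 2007 to 19 March 2008 tolled the period for 306 days, extending the deadline to 19 September 2009.
The pending related arbitration from 20 October 2008 to 15 January 2009 tolled the period for 87 days, extending the deadline to 15 December 2009.

15 December 2009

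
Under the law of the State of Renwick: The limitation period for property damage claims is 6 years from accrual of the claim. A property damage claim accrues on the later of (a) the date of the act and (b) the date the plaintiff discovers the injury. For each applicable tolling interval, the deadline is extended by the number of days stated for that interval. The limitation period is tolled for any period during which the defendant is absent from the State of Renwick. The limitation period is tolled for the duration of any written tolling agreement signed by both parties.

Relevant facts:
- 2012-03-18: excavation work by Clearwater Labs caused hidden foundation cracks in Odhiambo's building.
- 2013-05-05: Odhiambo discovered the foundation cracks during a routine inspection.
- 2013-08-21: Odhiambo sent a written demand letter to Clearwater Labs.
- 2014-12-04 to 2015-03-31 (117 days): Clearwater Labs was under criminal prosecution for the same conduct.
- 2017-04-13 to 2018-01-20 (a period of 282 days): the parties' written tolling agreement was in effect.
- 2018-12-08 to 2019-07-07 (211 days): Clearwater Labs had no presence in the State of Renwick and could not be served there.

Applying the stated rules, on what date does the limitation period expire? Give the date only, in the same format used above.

The claim accrued on 2013-05-05 — the later of the 2012-03-18 act and the 2013-05-05 discovery.
The untolled deadline — 6 years after 2013-05-05 — is 2019-05-05.
Because the written tolling agreement ran from 2017-04-13 to 2018-01-20, the deadline is extended by 282 days to 2020-02-11.
The defendant's absence from the jurisdiction from 2018-12-08 to 2019-07-07 tolled the period for 211 days, extending the deadline to 2020-09-09.
The pending criminal prosecution from 2014-12-04 to 2015-03-31 does not toll the period, because no stated rule makes a criminal prosecution a tolling event.
The other events in the timeline have no effect on the limitation period under the stated rules.

2020-09-09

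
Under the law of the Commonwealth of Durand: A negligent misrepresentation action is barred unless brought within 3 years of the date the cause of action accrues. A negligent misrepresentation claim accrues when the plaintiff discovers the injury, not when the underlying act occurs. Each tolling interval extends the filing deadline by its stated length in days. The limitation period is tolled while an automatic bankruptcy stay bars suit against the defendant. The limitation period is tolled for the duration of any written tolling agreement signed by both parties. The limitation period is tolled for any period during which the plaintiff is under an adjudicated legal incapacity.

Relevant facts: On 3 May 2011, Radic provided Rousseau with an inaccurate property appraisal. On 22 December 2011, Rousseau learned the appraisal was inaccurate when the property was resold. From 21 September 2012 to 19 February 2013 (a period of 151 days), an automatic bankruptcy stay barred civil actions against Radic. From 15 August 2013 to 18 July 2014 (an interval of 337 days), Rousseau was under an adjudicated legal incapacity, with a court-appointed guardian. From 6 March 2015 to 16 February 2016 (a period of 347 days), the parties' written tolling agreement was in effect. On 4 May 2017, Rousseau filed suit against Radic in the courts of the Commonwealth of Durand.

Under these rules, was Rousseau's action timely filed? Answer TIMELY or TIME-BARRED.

TIME-BARRED

Accrual is tied to discovery, so the period began on 22 December 2011 rather than on 3 May 2011 when the act occurred.
3 years from 22 December 2011 is 22 December 2014.
The period was tolled for 151 days by the automatic bankruptcy stay (21 September 2012 to 19 February 2013), pushing the deadline to 22 May 2015.
The period was tolled for 337 days by the plaintiff's legal incapacity (15 August 2013 to 18 July 2014), pushing the deadline to 23 April 2016.
The written tolling agreement from 6 March 2015 to 16 February 2016 tolled the period for 347 days, extending the deadline to 5 April 2017.
Filing on 4 May 2017 missed the 5 April 2017 deadline — the action is time-barred.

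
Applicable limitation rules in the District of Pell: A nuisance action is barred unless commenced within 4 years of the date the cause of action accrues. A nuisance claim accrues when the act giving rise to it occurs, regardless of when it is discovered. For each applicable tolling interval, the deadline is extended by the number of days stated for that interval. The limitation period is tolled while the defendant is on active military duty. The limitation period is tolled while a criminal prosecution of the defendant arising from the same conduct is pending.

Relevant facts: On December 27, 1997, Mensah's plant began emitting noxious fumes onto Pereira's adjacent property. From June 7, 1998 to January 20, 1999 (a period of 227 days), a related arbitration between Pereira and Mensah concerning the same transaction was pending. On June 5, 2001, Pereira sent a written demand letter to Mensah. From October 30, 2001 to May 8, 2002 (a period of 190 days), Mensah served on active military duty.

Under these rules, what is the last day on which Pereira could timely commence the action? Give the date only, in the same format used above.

July 5, 2002

The claim accrued on December 27, 1997, when the wrongful act occurred.
Adding the 4 years base period to December 27, 1997 gives a deadline of December 27, 2001, before any tolling.
The period was tolled for 190 days by the defendant's active military service (October 30, 2001 to May 8, 2002), pushing the deadline to July 5, 2002.
Although a pending arbitration ran from June 7, 1998 to January 20, 1999, the stated rules do not make that a tolling event, so it is disregarded.
None of the other events listed affects the running of the period under the stated rules.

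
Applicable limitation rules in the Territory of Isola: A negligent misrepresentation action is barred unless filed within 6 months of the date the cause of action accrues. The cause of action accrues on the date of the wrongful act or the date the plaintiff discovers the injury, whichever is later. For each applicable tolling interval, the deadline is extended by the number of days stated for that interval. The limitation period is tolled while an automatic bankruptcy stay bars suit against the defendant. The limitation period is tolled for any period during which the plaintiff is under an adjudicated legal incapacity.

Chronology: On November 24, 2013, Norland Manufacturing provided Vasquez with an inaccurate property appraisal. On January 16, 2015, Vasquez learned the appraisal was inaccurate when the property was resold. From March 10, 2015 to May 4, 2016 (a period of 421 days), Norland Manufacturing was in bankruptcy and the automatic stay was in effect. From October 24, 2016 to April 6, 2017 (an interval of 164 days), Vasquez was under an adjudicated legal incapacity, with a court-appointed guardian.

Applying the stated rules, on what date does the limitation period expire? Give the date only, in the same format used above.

Taking the later of the act (November 24, 2013) and discovery (January 16, 2015), the claim accrued on January 16, 2015.
6 months from January 16, 2015 is July 16, 2015.
The automatic bankruptcy stay from March 10, 2015 to May 4, 2016 tolled the period for 421 days, extending the deadline to September 9, 2016.
By the time the plaintiff's legal incapacity began on October 24, 2016, the limitation period had already expired on September 9, 2016; that interval cannot revive it.

September 9, 2016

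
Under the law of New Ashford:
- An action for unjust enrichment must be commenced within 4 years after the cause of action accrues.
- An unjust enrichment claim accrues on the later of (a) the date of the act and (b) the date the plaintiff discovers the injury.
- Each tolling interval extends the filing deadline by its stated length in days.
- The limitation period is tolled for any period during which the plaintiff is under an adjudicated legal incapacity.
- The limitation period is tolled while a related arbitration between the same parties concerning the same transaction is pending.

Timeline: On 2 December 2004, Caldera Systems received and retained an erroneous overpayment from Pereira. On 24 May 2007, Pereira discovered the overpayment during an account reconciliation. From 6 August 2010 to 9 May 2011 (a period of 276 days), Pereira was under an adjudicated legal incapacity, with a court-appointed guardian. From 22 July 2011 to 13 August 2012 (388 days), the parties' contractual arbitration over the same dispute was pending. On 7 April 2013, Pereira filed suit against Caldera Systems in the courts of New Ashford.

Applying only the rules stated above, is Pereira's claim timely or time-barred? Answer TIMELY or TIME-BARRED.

TIME-BARRED

The claim accrued on 24 May 2007 — the later of the 2 December 2004 act and the 24 May 2007 discovery.
4 years from 24 May 2007 is 24 May 2011.
Because the plaintiff's legal incapacity ran from 6 August 2010 to 9 May 2011, the deadline is extended by 276 days to 24 February 2012.
Because the pending related arbitration ran from 22 July 2011 to 13 August 2012, the deadline is extended by 388 days to 18 March 2013.
The 7 April 2013 filing falls after the 18 March 2013 deadline; the claim is time-barred.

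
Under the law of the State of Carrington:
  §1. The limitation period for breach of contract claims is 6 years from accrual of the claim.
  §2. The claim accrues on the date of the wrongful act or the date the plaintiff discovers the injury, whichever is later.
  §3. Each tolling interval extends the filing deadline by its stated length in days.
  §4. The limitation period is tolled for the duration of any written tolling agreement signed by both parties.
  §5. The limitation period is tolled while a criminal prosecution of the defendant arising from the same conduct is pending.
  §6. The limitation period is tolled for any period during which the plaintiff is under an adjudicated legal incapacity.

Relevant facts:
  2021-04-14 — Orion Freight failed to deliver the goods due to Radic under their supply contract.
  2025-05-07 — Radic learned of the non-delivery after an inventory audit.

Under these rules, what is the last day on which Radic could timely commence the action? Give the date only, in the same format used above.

The claim accrued on 2025-05-07 — the later of the 2021-04-14 act and the 2025-05-07 discovery.
Adding the 6 years base period to 2025-05-07 gives a deadline of 2031-05-07, before any tolling.

2031-05-07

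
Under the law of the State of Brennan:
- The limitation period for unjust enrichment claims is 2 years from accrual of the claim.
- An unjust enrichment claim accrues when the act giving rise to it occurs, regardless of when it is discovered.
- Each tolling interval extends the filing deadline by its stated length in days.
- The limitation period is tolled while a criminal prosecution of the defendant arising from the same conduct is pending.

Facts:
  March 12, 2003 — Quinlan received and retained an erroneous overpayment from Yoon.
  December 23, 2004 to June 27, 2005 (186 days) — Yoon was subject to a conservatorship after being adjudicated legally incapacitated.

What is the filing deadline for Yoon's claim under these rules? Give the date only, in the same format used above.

The limitation period began to run on March 12, 2003.
The untolled deadline — 2 years after March 12, 2003 — is March 12, 2005.
No stated provision tolls the period for the plaintiff's incapacity, so the interval from December 23, 2004 to June 27, 2005 has no effect on the deadline.

March 12, 2005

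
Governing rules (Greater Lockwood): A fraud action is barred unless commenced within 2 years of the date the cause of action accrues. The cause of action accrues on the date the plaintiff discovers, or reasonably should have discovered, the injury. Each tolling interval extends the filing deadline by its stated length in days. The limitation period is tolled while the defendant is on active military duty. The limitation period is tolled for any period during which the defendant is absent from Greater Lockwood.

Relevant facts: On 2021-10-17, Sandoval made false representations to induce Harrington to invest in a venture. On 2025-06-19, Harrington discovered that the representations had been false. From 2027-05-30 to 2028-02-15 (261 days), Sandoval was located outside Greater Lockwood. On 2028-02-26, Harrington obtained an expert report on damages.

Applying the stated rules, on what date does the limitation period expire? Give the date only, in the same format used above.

The claim did not accrue until Harrington discovered the injury on 2025-06-19; the 2021-10-17 act date does not start the clock under the stated rule.
Adding the 2 years base period to 2025-06-19 gives a deadline of 2027-06-19, before any tolling.
The period was tolled for 261 days by the defendant's absence from the jurisdiction (2027-05-30 to 2028-02-15), pushing the deadline to 2028-03-06.
None of the other events listed affects the running of the period under the stated rules.

2028-03-06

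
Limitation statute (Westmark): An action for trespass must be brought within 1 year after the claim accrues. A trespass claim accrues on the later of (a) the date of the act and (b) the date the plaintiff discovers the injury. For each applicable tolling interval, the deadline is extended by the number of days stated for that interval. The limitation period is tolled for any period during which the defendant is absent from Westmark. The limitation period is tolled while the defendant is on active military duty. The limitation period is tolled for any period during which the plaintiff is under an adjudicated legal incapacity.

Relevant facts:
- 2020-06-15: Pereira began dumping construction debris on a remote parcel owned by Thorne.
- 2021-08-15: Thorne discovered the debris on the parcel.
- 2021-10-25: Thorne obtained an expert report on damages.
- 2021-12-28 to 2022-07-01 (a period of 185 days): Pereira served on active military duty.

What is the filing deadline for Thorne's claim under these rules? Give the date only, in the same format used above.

Because discovery on 2021-08-15 post-dates the 2020-06-15 act, accrual under the later-of rule falls on 2021-08-15.
Adding the 1 year base period to 2021-08-15 gives a deadline of 2022-08-15, before any tolling.
The defendant's active military service from 2021-12-28 to 2022-07-01 tolled the period for 185 days, extending the deadline to 2023-02-16.
None of the other events listed affects the running of the period under the stated rules.

2023-02-16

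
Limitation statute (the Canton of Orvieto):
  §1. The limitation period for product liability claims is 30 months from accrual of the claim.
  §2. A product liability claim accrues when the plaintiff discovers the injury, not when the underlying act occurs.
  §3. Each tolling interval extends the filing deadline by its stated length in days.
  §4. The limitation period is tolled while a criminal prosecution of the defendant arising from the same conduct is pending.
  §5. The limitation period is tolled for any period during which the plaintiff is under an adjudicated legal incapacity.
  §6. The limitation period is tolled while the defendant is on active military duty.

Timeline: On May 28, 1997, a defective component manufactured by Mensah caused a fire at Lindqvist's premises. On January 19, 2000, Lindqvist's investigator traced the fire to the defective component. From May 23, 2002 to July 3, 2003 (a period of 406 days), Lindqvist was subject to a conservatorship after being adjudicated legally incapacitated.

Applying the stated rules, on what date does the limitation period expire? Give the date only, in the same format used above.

The claim did not accrue until Lindqvist discovered the injury on January 19, 2000; the May 28, 1997 act date does not start the clock under the stated rule.
The untolled deadline — 30 months after January 19, 2000 — is July 19, 2002.
The period was tolled for 406 days by the plaintiff's legal incapacity (May 23, 2002 to July 3, 2003), pushing the deadline to August 29, 2003.

August 29, 2003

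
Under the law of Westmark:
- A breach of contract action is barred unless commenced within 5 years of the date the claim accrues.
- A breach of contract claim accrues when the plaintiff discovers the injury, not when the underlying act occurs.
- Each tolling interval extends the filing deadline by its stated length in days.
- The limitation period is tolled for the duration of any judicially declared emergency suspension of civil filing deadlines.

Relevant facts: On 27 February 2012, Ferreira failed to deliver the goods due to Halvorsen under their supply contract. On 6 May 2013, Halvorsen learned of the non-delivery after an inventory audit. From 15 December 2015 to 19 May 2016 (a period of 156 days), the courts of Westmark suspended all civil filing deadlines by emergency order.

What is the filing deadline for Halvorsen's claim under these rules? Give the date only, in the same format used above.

Accrual is tied to discovery, so the period began on 6 May 2013 rather than on 27 February 2012 when the act occurred.
Adding the 5 years base period to 6 May 2013 gives a deadline of 6 May 2018, before any tolling.
The period was tolled for 156 days by the emergency suspension of filing deadlines (15 December 2015 to 19 May 2016), pushing the deadline to 9 October 2018.

9 October 2018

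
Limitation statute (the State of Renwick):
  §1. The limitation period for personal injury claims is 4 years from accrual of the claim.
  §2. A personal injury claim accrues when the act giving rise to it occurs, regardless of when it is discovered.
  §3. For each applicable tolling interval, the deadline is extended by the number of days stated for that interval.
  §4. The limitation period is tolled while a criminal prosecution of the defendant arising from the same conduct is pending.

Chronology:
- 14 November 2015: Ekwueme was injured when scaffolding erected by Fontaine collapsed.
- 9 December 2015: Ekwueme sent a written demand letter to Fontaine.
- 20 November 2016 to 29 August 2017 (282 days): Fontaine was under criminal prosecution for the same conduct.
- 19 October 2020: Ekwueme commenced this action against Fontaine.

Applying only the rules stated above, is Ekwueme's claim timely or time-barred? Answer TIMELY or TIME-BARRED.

The claim accrued on 14 November 2015, when the wrongful act occurred.
4 years from 14 November 2015 is 14 November 2019.
The period was tolled for 282 days by the pending criminal prosecution (20 November 2016 to 29 August 2017), pushing the deadline to 22 August 2020.
Nothing else in the chronology tolls or restarts the period.
Ekwueme filed on 19 October 2020, after the 22 August 2020 deadline, so the action is time-barred.

TIME-BARRED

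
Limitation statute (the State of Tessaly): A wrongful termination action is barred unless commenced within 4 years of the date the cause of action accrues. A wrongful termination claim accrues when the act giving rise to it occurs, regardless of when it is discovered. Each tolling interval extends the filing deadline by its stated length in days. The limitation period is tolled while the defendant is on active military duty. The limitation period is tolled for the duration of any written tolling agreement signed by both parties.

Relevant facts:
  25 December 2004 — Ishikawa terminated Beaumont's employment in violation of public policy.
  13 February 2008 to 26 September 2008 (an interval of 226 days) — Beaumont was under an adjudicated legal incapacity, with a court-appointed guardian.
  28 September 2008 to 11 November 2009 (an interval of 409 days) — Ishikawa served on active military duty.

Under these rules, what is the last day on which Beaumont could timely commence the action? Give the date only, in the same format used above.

The claim accrued on 25 December 2004, when the wrongful act occurred.
Adding the 4 years base period to 25 December 2004 gives a deadline of 25 December 2008, before any tolling.
Because the defendant's active military service ran from 28 September 2008 to 11 November 2009, the deadline is extended by 409 days to 7 February 2010.
No stated provision tolls the period for the plaintiff's incapacity, so the interval from 13 February 2008 to 26 September 2008 has no effect on the deadline.

7 February 2010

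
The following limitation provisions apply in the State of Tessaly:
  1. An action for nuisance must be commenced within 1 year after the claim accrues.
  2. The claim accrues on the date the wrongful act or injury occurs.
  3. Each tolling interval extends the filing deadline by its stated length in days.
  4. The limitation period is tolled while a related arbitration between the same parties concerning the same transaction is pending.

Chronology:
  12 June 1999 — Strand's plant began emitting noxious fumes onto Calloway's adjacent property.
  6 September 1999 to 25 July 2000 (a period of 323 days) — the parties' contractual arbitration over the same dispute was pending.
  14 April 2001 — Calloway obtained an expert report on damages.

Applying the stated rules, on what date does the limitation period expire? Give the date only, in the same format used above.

1 May 2001

The claim accrued on 12 June 1999, the date of the act.
Adding the 1 year base period to 12 June 1999 gives a deadline of 12 June 2000, before any tolling.
The period was tolled for 323 days by the pending related arbitration (6 September 1999 to 25 July 2000), pushing the deadline to 1 May 2001.
None of the other events listed affects the running of the period under the stated rules.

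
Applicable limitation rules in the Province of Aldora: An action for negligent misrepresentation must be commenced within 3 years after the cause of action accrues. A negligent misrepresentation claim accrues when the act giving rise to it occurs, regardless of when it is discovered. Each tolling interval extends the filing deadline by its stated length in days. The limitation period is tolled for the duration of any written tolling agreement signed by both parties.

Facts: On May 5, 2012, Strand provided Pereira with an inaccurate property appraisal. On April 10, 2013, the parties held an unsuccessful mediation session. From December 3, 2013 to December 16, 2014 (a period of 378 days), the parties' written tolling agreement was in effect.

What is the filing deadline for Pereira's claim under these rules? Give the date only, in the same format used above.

May 17, 2016

The claim accrued on May 5, 2012, when the wrongful act occurred.
Adding the 3 years base period to May 5, 2012 gives a deadline of May 5, 2015, before any tolling.
The period was tolled for 378 days by the written tolling agreement (December 3, 2013 to December 16, 2014), pushing the deadline to May 17, 2016.
None of the other events listed affects the running of the period under the stated rules.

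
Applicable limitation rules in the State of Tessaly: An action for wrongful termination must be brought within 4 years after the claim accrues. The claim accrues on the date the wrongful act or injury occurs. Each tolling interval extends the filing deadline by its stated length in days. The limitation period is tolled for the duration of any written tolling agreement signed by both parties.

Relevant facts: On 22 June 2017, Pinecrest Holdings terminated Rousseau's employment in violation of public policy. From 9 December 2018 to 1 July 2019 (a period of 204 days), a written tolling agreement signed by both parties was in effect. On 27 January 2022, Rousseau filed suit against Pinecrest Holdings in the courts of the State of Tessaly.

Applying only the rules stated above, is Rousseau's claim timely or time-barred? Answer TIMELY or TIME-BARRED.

TIME-BARRED

The limitation period began to run on 22 June 2017.
4 years from 22 June 2017 is 22 June 2021.
The period was tolled for 204 days by the written tolling agreement (9 December 2018 to 1 July 2019), pushing the deadline to 12 January 2022.
Filing on 27 January 2022 missed the 12 January 2022 deadline — the action is time-barred.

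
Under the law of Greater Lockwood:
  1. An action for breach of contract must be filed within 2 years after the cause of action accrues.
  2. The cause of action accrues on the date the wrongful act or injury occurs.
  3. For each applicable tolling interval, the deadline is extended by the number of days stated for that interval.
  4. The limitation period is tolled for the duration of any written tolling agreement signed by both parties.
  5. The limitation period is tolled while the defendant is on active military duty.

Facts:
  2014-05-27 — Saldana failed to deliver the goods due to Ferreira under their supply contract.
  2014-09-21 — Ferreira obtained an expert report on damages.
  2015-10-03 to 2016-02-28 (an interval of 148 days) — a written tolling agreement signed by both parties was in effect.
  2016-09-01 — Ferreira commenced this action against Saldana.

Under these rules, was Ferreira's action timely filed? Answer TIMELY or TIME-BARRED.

TIMELY

The cause of action accrued on 2014-05-27, the date of the act.
2 years from 2014-05-27 is 2016-05-27.
The period was tolled for 148 days by the written tolling agreement (2015-10-03 to 2016-02-28), pushing the deadline to 2016-10-22.
Nothing else in the chronology tolls or restarts the period.
Ferreira filed on 2016-09-01, before the 2016-10-22 deadline, so the action is timely.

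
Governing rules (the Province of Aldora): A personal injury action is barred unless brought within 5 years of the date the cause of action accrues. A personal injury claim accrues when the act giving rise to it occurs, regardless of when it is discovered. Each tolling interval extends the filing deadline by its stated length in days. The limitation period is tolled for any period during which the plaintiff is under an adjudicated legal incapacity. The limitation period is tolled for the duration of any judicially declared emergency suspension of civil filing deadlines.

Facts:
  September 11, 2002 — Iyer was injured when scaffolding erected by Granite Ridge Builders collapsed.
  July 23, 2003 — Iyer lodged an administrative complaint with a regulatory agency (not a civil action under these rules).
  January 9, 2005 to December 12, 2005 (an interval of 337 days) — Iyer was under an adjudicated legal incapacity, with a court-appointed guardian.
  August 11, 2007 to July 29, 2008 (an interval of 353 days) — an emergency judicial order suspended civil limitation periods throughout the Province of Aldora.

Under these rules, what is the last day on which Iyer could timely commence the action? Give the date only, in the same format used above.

The claim accrued on September 11, 2002, when the wrongful act occurred.
The untolled deadline — 5 years after September 11, 2002 — is September 11, 2007.
Because the plaintiff's legal incapacity ran from January 9, 2005 to December 12, 2005, the deadline is extended by 337 days to August 13, 2008.
The period was tolled for 353 days by the emergency suspension of filing deadlines (August 11, 2007 to July 29, 2008), pushing the deadline to August 1, 2009.
None of the other events listed affects the running of the period under the stated rules.

August 1, 2009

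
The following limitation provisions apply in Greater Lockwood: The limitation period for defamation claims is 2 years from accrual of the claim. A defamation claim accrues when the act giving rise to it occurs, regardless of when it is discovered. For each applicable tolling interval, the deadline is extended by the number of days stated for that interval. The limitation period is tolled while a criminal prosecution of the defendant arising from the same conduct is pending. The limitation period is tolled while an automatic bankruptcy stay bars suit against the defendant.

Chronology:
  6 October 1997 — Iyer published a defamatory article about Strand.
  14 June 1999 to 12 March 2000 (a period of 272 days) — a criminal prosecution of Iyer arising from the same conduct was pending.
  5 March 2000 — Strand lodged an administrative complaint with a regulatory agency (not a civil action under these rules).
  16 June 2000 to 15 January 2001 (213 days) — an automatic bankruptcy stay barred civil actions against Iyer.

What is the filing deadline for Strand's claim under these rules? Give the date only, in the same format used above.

2 February 2001

The limitation period began to run on 6 October 1997.
Adding the 2 years base period to 6 October 1997 gives a deadline of 6 October 1999, before any tolling.
Because the pending criminal prosecution ran from 14 June 1999 to 12 March 2000, the deadline is extended by 272 days to 4 July 2000.
The period was tolled for 213 days by the automatic bankruptcy stay (16 June 2000 to 15 January 2001), pushing the deadline to 2 February 2001.
Nothing else in the chronology tolls or restarts the period.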